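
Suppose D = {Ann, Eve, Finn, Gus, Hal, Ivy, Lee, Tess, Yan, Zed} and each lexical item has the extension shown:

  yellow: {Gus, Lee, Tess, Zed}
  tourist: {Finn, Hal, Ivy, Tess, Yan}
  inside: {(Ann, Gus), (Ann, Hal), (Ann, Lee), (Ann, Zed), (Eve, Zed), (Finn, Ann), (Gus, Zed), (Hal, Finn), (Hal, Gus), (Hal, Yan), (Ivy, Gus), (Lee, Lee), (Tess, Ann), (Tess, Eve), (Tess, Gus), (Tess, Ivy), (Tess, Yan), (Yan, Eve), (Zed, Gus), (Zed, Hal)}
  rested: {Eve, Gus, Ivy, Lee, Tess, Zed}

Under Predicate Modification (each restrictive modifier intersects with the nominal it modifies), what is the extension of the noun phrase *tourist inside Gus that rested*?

{Ivy, Tess}

⟦inside Gus⟧ = {x : ⟨x, Gus⟩ ∈ ⟦inside⟧} = {Ann, Hal, Ivy, Tess, Zed}
⟦that rested⟧ = ⟦rested⟧ = {Eve, Gus, Ivy, Lee, Tess, Zed}
⟦tourist⟧ = {Finn, Hal, Ivy, Tess, Yan}
… ∩ ⟦inside Gus⟧ = {Finn, Hal, Ivy, Tess, Yan} ∩ {Ann, Hal, Ivy, Tess, Zed} = {Hal, Ivy, Tess}
… ∩ ⟦that rested⟧ = {Hal, Ivy, Tess} ∩ {Eve, Gus, Ivy, Lee, Tess, Zed} = {Ivy, Tess}
So ⟦tourist inside Gus that rested⟧ = {Ivy, Tess}.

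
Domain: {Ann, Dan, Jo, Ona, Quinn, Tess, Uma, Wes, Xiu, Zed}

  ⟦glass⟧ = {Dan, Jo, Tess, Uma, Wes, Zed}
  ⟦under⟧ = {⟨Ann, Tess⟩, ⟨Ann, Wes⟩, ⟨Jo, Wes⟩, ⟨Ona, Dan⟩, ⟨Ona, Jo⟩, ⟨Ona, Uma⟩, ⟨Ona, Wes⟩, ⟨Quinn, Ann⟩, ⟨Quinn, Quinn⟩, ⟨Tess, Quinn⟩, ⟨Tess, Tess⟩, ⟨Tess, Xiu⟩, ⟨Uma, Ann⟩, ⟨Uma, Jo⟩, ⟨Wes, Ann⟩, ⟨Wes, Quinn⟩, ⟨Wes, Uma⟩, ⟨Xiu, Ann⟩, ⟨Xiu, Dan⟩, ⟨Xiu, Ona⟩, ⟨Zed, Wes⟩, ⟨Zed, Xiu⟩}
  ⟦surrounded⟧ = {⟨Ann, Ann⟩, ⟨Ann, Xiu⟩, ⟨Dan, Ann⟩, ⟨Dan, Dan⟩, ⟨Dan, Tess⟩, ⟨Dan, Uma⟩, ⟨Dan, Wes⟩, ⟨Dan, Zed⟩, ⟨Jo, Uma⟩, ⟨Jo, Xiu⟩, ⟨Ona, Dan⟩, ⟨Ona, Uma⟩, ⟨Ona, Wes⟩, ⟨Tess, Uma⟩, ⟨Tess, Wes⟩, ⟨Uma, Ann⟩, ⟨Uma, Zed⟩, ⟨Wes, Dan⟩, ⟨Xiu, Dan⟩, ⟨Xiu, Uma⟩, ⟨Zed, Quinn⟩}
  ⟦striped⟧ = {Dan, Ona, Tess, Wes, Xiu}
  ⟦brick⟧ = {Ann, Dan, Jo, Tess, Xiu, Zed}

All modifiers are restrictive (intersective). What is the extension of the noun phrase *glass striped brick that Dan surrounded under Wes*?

{ }

⟦that Dan surrounded⟧ = {x : ⟨Dan, x⟩ ∈ ⟦surrounded⟧} = {Ann, Dan, Tess, Uma, Wes, Zed}
⟦under Wes⟧ = {x : ⟨x, Wes⟩ ∈ ⟦under⟧} = {Ann, Jo, Ona, Zed}
⟦brick⟧ = {Ann, Dan, Jo, Tess, Xiu, Zed}
… ∩ ⟦that Dan surrounded⟧ = {Ann, Dan, Jo, Tess, Xiu, Zed} ∩ {Ann, Dan, Tess, Uma, Wes, Zed} = {Ann, Dan, Tess, Zed}
… ∩ ⟦under Wes⟧ = {Ann, Dan, Tess, Zed} ∩ {Ann, Jo, Ona, Zed} = {Ann, Zed}
… ∩ ⟦glass⟧ = {Ann, Zed} ∩ {Dan, Jo, Tess, Uma, Wes, Zed} = {Zed}
… ∩ ⟦striped⟧ = {Zed} ∩ {Dan, Ona, Tess, Wes, Xiu} = ∅
So ⟦glass striped brick that Dan surrounded under Wes⟧ = { }.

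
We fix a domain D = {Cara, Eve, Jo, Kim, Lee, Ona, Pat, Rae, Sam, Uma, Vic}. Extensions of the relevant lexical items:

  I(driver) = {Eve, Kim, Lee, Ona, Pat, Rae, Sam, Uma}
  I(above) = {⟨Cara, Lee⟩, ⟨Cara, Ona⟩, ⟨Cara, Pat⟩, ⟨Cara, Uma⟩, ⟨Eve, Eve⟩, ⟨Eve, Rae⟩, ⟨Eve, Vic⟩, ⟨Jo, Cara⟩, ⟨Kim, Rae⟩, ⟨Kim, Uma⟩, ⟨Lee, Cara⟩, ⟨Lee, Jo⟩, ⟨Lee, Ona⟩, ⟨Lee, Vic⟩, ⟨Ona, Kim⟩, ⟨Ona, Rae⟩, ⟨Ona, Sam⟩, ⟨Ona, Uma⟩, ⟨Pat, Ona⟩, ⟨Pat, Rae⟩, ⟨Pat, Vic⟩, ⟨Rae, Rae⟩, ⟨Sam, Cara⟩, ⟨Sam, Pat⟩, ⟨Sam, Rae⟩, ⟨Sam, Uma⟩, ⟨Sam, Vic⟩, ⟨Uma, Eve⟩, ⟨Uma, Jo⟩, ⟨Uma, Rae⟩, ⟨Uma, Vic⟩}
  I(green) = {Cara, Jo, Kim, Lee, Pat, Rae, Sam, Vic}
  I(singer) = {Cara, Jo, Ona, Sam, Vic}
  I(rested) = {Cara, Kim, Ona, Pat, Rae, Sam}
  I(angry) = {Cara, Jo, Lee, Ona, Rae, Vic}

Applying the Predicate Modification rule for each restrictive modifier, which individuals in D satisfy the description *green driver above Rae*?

{Kim, Pat, Rae, Sam}

⟦above Rae⟧ = {x : ⟨x, Rae⟩ ∈ ⟦above⟧} = {Eve, Kim, Ona, Pat, Rae, Sam, Uma}
⟦driver⟧ = {Eve, Kim, Lee, Ona, Pat, Rae, Sam, Uma}
… ∩ ⟦above Rae⟧ = {Eve, Kim, Lee, Ona, Pat, Rae, Sam, Uma} ∩ {Eve, Kim, Ona, Pat, Rae, Sam, Uma} = {Eve, Kim, Ona, Pat, Rae, Sam, Uma}
… ∩ ⟦green⟧ = {Eve, Kim, Ona, Pat, Rae, Sam, Uma} ∩ {Cara, Jo, Kim, Lee, Pat, Rae, Sam, Vic} = {Kim, Pat, Rae, Sam}
So ⟦green driver above Rae⟧ = {Kim, Pat, Rae, Sam}.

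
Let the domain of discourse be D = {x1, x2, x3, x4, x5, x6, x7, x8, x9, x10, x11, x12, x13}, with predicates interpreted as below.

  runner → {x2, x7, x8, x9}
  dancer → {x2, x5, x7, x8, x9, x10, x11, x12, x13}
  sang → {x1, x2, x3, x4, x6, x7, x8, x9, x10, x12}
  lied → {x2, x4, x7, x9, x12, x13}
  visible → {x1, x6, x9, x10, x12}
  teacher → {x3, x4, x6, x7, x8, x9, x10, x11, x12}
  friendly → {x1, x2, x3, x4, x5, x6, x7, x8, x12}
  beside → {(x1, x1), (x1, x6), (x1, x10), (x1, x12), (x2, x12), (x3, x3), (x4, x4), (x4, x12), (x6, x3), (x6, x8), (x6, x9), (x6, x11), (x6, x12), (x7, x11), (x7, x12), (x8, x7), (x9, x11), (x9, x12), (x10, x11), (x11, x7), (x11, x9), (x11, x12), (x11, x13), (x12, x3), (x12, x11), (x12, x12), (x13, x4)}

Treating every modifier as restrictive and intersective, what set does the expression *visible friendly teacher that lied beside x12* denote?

{x12}

⟦that lied⟧ = ⟦lied⟧ = {x2, x4, x7, x9, x12, x13}
⟦beside x12⟧ = {x : ⟨x, x12⟩ ∈ ⟦beside⟧} = {x1, x2, x4, x6, x7, x9, x11, x12}
⟦teacher⟧ = {x3, x4, x6, x7, x8, x9, x10, x11, x12}
… ∩ ⟦that lied⟧ = {x3, x4, x6, x7, x8, x9, x10, x11, x12} ∩ {x2, x4, x7, x9, x12, x13} = {x4, x7, x9, x12}
… ∩ ⟦beside x12⟧ = {x4, x7, x9, x12} ∩ {x1, x2, x4, x6, x7, x9, x11, x12} = {x4, x7, x9, x12}
… ∩ ⟦visible⟧ = {x4, x7, x9, x12} ∩ {x1, x6, x9, x10, x12} = {x9, x12}
… ∩ ⟦friendly⟧ = {x9, x12} ∩ {x1, x2, x3, x4, x5, x6, x7, x8, x12} = {x12}
So ⟦visible friendly teacher that lied beside x12⟧ = {x12}.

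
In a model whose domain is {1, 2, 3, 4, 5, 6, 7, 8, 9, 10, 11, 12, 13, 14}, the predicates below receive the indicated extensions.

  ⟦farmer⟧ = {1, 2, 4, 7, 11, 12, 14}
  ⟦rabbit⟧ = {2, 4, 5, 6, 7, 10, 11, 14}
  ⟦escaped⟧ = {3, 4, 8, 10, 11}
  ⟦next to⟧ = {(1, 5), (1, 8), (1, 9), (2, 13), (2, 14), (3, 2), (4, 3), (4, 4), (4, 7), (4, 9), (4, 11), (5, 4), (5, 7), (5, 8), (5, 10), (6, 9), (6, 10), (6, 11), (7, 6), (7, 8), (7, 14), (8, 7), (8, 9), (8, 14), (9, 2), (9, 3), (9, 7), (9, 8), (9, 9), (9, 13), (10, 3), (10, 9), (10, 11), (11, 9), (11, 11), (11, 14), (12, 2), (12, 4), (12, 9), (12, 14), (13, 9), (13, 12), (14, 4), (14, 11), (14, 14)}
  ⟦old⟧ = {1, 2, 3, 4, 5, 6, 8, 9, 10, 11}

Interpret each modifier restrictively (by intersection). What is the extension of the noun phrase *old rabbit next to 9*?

⟦next to 9⟧ = {x : ⟨x, 9⟩ ∈ ⟦next to⟧} = {1, 4, 6, 8, 9, 10, 11, 12, 13}
⟦rabbit⟧ = {2, 4, 5, 6, 7, 10, 11, 14}
… ∩ ⟦next to 9⟧ = {2, 4, 5, 6, 7, 10, 11, 14} ∩ {1, 4, 6, 8, 9, 10, 11, 12, 13} = {4, 6, 10, 11}
… ∩ ⟦old⟧ = {4, 6, 10, 11} ∩ {1, 2, 3, 4, 5, 6, 8, 9, 10, 11} = {4, 6, 10, 11}
So ⟦old rabbit next to 9⟧ = {4, 6, 10, 11}.

{4, 6, 10, 11}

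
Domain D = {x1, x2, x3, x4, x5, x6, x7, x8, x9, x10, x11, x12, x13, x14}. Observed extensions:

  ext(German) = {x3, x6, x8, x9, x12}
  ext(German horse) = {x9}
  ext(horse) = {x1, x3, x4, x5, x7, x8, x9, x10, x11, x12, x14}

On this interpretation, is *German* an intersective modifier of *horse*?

no

⟦German⟧ ∩ ⟦horse⟧ = {x3, x6, x8, x9, x12} ∩ {x1, x3, x4, x5, x7, x8, x9, x10, x11, x12, x14} = {x3, x8, x9, x12}
Observed ⟦German horse⟧ = {x9}.
These differ, so the modifier is not intersective in this model.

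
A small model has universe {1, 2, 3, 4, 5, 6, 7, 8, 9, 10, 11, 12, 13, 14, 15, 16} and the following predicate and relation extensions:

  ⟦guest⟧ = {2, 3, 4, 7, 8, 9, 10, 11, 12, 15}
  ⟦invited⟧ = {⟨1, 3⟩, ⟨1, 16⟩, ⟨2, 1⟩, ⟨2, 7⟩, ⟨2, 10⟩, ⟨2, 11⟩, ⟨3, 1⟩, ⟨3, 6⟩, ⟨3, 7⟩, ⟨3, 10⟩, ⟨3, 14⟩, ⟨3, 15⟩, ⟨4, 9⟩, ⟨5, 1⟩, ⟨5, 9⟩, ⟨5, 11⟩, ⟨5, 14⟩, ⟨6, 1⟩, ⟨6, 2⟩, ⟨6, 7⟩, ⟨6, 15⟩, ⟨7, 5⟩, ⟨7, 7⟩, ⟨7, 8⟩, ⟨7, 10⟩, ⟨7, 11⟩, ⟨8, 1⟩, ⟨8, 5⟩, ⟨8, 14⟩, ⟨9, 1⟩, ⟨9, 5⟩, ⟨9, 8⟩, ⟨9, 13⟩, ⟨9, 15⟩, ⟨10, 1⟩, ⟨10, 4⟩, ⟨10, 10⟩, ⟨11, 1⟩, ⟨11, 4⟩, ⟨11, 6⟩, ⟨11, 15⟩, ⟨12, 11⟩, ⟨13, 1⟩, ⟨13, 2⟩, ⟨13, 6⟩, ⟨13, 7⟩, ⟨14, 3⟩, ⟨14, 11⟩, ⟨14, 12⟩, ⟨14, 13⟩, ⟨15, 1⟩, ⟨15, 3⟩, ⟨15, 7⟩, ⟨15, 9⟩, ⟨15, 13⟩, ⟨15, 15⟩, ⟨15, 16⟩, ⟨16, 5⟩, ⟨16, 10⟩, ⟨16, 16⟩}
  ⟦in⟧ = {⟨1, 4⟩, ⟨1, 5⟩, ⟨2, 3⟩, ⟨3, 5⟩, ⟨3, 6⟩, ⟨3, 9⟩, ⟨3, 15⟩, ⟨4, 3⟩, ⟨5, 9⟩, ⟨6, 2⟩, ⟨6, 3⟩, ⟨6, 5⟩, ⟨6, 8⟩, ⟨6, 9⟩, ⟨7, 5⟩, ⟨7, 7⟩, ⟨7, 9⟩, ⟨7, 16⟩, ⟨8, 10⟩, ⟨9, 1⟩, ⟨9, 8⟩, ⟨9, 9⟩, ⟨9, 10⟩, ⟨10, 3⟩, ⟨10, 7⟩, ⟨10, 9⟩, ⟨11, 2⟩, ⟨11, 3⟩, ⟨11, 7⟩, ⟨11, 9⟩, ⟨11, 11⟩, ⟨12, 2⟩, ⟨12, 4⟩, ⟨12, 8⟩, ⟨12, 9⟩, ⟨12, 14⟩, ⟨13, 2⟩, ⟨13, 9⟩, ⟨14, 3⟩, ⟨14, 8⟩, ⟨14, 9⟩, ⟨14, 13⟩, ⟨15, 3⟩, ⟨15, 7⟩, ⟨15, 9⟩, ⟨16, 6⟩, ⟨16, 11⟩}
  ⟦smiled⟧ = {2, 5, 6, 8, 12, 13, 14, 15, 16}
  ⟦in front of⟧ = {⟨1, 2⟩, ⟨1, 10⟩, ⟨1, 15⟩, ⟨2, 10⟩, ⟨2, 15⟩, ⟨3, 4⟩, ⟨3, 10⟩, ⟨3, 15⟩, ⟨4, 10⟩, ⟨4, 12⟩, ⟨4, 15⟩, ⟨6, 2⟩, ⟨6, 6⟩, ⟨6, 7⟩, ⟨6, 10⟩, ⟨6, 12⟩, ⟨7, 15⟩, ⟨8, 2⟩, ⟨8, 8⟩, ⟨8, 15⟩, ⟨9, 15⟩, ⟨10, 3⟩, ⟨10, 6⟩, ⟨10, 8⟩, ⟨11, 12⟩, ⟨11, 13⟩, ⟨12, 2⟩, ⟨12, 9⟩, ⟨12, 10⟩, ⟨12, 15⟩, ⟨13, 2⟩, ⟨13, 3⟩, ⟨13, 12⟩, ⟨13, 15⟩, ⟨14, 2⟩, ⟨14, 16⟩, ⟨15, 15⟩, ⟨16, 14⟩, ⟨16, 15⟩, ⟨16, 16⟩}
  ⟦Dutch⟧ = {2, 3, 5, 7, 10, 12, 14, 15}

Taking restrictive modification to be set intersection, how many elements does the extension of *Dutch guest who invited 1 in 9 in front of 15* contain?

⟦who invited 1⟧ = {x : ⟨x, 1⟩ ∈ ⟦invited⟧} = {2, 3, 5, 6, 8, 9, 10, 11, 13, 15}
⟦in 9⟧ = {x : ⟨x, 9⟩ ∈ ⟦in⟧} = {3, 5, 6, 7, 9, 10, 11, 12, 13, 14, 15}
⟦in front of 15⟧ = {x : ⟨x, 15⟩ ∈ ⟦in front of⟧} = {1, 2, 3, 4, 7, 8, 9, 12, 13, 15, 16}
⟦guest⟧ = {2, 3, 4, 7, 8, 9, 10, 11, 12, 15}
… ∩ ⟦who invited 1⟧ = {2, 3, 4, 7, 8, 9, 10, 11, 12, 15} ∩ {2, 3, 5, 6, 8, 9, 10, 11, 13, 15} = {2, 3, 8, 9, 10, 11, 15}
… ∩ ⟦in 9⟧ = {2, 3, 8, 9, 10, 11, 15} ∩ {3, 5, 6, 7, 9, 10, 11, 12, 13, 14, 15} = {3, 9, 10, 11, 15}
… ∩ ⟦in front of 15⟧ = {3, 9, 10, 11, 15} ∩ {1, 2, 3, 4, 7, 8, 9, 12, 13, 15, 16} = {3, 9, 15}
… ∩ ⟦Dutch⟧ = {3, 9, 15} ∩ {2, 3, 5, 7, 10, 12, 14, 15} = {3, 15}
⟦Dutch guest who invited 1 in 9 in front of 15⟧ = {3, 15}, so the cardinality is 2.

2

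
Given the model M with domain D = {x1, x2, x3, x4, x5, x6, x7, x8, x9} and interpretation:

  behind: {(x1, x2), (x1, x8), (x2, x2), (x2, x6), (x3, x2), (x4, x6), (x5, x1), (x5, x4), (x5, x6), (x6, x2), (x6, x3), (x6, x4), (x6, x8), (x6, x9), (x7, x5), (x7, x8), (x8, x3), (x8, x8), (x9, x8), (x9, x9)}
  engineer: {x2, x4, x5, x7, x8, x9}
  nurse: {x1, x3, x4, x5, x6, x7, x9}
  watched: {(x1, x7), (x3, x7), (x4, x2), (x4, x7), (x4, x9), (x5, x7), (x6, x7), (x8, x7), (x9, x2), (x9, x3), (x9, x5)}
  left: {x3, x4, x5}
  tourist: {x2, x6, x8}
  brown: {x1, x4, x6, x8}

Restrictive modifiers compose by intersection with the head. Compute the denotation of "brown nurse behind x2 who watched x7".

{x1, x6}

⟦behind x2⟧ = {x : ⟨x, x2⟩ ∈ ⟦behind⟧} = {x1, x2, x3, x6}
⟦who watched x7⟧ = {x : ⟨x, x7⟩ ∈ ⟦watched⟧} = {x1, x3, x4, x5, x6, x8}
⟦nurse⟧ = {x1, x3, x4, x5, x6, x7, x9}
… ∩ ⟦behind x2⟧ = {x1, x3, x4, x5, x6, x7, x9} ∩ {x1, x2, x3, x6} = {x1, x3, x6}
… ∩ ⟦who watched x7⟧ = {x1, x3, x6} ∩ {x1, x3, x4, x5, x6, x8} = {x1, x3, x6}
… ∩ ⟦brown⟧ = {x1, x3, x6} ∩ {x1, x4, x6, x8} = {x1, x6}
So ⟦brown nurse behind x2 who watched x7⟧ = {x1, x6}.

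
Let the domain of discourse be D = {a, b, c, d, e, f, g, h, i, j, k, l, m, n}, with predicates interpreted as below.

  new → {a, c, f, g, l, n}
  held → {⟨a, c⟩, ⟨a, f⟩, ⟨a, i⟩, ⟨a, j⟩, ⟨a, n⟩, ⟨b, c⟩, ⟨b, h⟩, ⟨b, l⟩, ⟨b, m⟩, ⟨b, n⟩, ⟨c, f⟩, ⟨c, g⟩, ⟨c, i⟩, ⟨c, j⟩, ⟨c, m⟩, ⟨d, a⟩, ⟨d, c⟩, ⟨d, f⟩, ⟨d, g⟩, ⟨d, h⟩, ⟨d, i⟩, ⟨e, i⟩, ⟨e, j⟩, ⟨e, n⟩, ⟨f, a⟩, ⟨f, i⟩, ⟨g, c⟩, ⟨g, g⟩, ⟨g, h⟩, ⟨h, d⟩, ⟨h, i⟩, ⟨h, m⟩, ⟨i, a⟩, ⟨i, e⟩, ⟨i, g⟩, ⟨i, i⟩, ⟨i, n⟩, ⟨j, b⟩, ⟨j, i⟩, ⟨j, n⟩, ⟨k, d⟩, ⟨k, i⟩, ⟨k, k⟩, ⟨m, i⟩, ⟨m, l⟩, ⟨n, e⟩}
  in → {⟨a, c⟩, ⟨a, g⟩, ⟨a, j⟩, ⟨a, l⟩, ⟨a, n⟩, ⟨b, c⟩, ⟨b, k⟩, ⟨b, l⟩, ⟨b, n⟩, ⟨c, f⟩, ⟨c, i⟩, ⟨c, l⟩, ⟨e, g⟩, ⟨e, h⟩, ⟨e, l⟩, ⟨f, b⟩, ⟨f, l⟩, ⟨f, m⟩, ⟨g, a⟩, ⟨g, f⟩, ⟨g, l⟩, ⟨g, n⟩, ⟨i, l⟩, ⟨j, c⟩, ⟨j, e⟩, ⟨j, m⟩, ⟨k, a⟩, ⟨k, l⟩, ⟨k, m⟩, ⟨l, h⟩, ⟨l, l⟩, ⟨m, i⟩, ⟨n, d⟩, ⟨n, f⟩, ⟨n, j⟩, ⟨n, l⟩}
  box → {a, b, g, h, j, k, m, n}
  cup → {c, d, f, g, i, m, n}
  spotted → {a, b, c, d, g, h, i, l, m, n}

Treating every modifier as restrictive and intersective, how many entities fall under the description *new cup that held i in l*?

2

⟦that held i⟧ = {x : ⟨x, i⟩ ∈ ⟦held⟧} = {a, c, d, e, f, h, i, j, k, m}
⟦in l⟧ = {x : ⟨x, l⟩ ∈ ⟦in⟧} = {a, b, c, e, f, g, i, k, l, n}
⟦cup⟧ = {c, d, f, g, i, m, n}
… ∩ ⟦that held i⟧ = {c, d, f, g, i, m, n} ∩ {a, c, d, e, f, h, i, j, k, m} = {c, d, f, i, m}
… ∩ ⟦in l⟧ = {c, d, f, i, m} ∩ {a, b, c, e, f, g, i, k, l, n} = {c, f, i}
… ∩ ⟦new⟧ = {c, f, i} ∩ {a, c, f, g, l, n} = {c, f}
⟦new cup that held i in l⟧ = {c, f}, so the cardinality is 2.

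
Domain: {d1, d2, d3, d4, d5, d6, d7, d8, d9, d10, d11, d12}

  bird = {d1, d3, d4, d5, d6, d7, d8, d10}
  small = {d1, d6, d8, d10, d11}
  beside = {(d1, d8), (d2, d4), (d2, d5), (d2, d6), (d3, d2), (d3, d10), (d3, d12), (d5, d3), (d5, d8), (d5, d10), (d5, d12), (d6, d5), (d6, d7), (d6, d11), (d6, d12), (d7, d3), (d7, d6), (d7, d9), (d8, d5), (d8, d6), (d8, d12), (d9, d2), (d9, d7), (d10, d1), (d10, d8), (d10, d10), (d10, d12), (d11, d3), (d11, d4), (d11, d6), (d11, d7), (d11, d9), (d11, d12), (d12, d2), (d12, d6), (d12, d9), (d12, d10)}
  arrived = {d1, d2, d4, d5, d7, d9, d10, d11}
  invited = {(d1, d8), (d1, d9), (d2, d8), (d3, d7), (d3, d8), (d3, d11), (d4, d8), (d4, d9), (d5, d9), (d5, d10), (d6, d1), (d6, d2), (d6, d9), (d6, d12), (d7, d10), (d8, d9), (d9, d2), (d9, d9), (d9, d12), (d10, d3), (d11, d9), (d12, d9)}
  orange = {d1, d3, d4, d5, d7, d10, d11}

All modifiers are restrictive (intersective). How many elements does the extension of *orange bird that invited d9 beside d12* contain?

⟦that invited d9⟧ = {x : ⟨x, d9⟩ ∈ ⟦invited⟧} = {d1, d4, d5, d6, d8, d9, d11, d12}
⟦beside d12⟧ = {x : ⟨x, d12⟩ ∈ ⟦beside⟧} = {d3, d5, d6, d8, d10, d11}
⟦bird⟧ = {d1, d3, d4, d5, d6, d7, d8, d10}
… ∩ ⟦that invited d9⟧ = {d1, d3, d4, d5, d6, d7, d8, d10} ∩ {d1, d4, d5, d6, d8, d9, d11, d12} = {d1, d4, d5, d6, d8}
… ∩ ⟦beside d12⟧ = {d1, d4, d5, d6, d8} ∩ {d3, d5, d6, d8, d10, d11} = {d5, d6, d8}
… ∩ ⟦orange⟧ = {d5, d6, d8} ∩ {d1, d3, d4, d5, d7, d10, d11} = {d5}
⟦orange bird that invited d9 beside d12⟧ = {d5}, so the cardinality is 1.

1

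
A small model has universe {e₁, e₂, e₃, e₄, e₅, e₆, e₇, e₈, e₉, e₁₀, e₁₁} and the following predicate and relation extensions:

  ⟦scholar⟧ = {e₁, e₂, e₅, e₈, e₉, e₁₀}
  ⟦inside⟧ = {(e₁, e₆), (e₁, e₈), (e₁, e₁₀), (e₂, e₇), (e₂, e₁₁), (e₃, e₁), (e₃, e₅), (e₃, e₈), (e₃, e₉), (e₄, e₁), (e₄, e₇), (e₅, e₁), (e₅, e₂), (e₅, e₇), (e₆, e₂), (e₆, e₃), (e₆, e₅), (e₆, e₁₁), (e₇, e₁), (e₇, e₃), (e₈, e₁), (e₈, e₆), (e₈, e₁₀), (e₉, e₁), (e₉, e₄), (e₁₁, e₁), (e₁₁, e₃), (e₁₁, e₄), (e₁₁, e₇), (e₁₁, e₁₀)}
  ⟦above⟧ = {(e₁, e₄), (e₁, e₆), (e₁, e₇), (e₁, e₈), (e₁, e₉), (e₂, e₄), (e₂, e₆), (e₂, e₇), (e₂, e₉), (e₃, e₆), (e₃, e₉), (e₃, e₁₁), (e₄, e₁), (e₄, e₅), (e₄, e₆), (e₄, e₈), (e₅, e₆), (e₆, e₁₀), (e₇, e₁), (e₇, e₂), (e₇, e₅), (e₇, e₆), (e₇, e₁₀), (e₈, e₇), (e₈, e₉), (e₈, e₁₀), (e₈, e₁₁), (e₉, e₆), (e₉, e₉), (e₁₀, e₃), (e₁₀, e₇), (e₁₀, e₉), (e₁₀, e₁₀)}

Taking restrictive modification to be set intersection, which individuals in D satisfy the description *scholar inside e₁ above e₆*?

{e₅, e₉}

⟦inside e₁⟧ = {x : ⟨x, e₁⟩ ∈ ⟦inside⟧} = {e₃, e₄, e₅, e₇, e₈, e₉, e₁₁}
⟦above e₆⟧ = {x : ⟨x, e₆⟩ ∈ ⟦above⟧} = {e₁, e₂, e₃, e₄, e₅, e₇, e₉}
⟦scholar⟧ = {e₁, e₂, e₅, e₈, e₉, e₁₀}
… ∩ ⟦inside e₁⟧ = {e₁, e₂, e₅, e₈, e₉, e₁₀} ∩ {e₃, e₄, e₅, e₇, e₈, e₉, e₁₁} = {e₅, e₈, e₉}
… ∩ ⟦above e₆⟧ = {e₅, e₈, e₉} ∩ {e₁, e₂, e₃, e₄, e₅, e₇, e₉} = {e₅, e₉}
So ⟦scholar inside e₁ above e₆⟧ = {e₅, e₉}.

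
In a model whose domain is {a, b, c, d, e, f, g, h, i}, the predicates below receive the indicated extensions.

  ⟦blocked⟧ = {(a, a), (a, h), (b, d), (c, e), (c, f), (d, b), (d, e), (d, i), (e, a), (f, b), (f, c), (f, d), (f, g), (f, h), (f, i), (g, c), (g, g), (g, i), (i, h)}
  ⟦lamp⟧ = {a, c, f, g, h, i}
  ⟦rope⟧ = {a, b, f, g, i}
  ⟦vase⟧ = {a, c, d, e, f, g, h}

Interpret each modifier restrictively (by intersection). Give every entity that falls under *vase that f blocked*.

⟦that f blocked⟧ = {x : ⟨f, x⟩ ∈ ⟦blocked⟧} = {b, c, d, g, h, i}
⟦vase⟧ = {a, c, d, e, f, g, h}
… ∩ ⟦that f blocked⟧ = {a, c, d, e, f, g, h} ∩ {b, c, d, g, h, i} = {c, d, g, h}
So ⟦vase that f blocked⟧ = {c, d, g, h}.

{c, d, g, h}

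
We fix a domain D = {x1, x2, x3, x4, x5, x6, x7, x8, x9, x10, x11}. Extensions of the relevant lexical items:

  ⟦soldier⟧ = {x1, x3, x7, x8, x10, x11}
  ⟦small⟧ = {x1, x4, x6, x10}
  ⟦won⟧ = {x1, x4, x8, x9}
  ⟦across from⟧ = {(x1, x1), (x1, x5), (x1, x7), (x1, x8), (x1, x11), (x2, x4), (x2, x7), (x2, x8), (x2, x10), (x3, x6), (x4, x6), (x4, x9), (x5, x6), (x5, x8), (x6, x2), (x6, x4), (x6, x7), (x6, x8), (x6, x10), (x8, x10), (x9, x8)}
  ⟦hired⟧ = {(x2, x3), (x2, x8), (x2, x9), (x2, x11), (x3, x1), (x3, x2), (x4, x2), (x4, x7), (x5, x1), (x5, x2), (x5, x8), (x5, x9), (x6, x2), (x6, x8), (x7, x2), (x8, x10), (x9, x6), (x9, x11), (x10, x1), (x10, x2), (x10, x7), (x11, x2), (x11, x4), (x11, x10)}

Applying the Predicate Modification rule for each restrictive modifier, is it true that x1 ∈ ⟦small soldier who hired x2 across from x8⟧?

⟦who hired x2⟧ = {x : ⟨x, x2⟩ ∈ ⟦hired⟧} = {x3, x4, x5, x6, x7, x10, x11}
⟦across from x8⟧ = {x : ⟨x, x8⟩ ∈ ⟦across from⟧} = {x1, x2, x5, x6, x9}
⟦soldier⟧ = {x1, x3, x7, x8, x10, x11}
… ∩ ⟦who hired x2⟧ = {x1, x3, x7, x8, x10, x11} ∩ {x3, x4, x5, x6, x7, x10, x11} = {x3, x7, x10, x11}
… ∩ ⟦across from x8⟧ = {x3, x7, x10, x11} ∩ {x1, x2, x5, x6, x9} = ∅
… ∩ ⟦small⟧ = ∅ ∩ {x1, x4, x6, x10} = ∅
⟦small soldier who hired x2 across from x8⟧ = ∅; x1 ∉ this set.

no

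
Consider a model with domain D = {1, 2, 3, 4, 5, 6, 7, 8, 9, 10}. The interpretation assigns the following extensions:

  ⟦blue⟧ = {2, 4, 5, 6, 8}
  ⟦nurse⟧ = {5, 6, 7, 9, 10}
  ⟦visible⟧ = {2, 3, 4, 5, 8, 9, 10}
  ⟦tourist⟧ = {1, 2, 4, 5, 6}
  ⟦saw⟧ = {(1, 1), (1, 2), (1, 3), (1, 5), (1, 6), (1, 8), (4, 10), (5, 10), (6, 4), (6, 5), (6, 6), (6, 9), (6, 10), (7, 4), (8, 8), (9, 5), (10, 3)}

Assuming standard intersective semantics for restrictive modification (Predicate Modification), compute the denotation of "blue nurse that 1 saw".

⟦that 1 saw⟧ = {x : ⟨1, x⟩ ∈ ⟦saw⟧} = {1, 2, 3, 5, 6, 8}
⟦nurse⟧ = {5, 6, 7, 9, 10}
… ∩ ⟦that 1 saw⟧ = {5, 6, 7, 9, 10} ∩ {1, 2, 3, 5, 6, 8} = {5, 6}
… ∩ ⟦blue⟧ = {5, 6} ∩ {2, 4, 5, 6, 8} = {5, 6}
So ⟦blue nurse that 1 saw⟧ = {5, 6}.

{5, 6}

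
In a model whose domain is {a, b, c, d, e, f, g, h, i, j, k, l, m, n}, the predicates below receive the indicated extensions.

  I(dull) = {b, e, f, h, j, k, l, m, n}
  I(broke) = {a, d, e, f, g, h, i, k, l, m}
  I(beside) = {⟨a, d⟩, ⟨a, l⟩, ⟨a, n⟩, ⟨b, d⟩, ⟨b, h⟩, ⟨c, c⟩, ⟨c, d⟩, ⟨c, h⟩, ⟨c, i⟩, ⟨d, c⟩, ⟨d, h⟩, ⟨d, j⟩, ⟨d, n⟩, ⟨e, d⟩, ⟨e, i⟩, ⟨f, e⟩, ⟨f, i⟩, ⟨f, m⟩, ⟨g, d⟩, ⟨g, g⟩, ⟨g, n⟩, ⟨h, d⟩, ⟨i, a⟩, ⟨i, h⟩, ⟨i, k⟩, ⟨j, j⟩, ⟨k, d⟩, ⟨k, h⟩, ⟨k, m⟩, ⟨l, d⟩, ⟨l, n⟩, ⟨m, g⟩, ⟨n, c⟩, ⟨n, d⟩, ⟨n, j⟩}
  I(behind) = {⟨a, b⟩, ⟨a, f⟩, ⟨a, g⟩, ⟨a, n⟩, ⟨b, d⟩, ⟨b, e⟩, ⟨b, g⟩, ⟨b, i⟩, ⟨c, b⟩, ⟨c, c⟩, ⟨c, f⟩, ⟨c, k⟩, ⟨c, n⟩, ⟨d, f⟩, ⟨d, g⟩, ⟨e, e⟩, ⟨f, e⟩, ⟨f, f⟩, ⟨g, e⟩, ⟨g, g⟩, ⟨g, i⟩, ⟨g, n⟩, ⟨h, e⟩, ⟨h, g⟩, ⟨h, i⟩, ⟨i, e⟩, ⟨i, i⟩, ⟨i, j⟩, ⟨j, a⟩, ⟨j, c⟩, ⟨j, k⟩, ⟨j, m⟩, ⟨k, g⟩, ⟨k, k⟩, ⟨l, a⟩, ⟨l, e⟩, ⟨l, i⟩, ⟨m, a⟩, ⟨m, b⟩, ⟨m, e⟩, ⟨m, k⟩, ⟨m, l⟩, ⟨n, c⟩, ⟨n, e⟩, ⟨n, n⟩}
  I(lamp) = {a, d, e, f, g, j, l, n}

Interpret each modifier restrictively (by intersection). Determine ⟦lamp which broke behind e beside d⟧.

{e, g, l}

⟦which broke⟧ = ⟦broke⟧ = {a, d, e, f, g, h, i, k, l, m}
⟦behind e⟧ = {x : ⟨x, e⟩ ∈ ⟦behind⟧} = {b, e, f, g, h, i, l, m, n}
⟦beside d⟧ = {x : ⟨x, d⟩ ∈ ⟦beside⟧} = {a, b, c, e, g, h, k, l, n}
⟦lamp⟧ = {a, d, e, f, g, j, l, n}
… ∩ ⟦which broke⟧ = {a, d, e, f, g, j, l, n} ∩ {a, d, e, f, g, h, i, k, l, m} = {a, d, e, f, g, l}
… ∩ ⟦behind e⟧ = {a, d, e, f, g, l} ∩ {b, e, f, g, h, i, l, m, n} = {e, f, g, l}
… ∩ ⟦beside d⟧ = {e, f, g, l} ∩ {a, b, c, e, g, h, k, l, n} = {e, g, l}
So ⟦lamp which broke behind e beside d⟧ = {e, g, l}.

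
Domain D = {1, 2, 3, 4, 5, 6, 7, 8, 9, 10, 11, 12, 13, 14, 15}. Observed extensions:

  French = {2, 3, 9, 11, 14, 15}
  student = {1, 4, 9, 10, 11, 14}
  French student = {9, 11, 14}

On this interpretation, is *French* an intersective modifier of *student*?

yes

⟦French⟧ ∩ ⟦student⟧ = {2, 3, 9, 11, 14, 15} ∩ {1, 4, 9, 10, 11, 14} = {9, 11, 14}
Observed ⟦French student⟧ = {9, 11, 14}.
These coincide, so the modifier is intersective here.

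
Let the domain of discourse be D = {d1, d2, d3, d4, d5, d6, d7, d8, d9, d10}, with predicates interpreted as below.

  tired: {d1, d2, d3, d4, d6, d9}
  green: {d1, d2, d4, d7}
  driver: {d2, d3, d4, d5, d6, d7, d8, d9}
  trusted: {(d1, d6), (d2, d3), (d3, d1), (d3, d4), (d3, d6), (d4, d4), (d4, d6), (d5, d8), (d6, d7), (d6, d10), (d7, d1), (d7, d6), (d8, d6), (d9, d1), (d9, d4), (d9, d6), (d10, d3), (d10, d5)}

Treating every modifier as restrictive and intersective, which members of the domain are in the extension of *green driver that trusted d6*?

{d4, d7}

⟦that trusted d6⟧ = {x : ⟨x, d6⟩ ∈ ⟦trusted⟧} = {d1, d3, d4, d7, d8, d9}
⟦driver⟧ = {d2, d3, d4, d5, d6, d7, d8, d9}
… ∩ ⟦that trusted d6⟧ = {d2, d3, d4, d5, d6, d7, d8, d9} ∩ {d1, d3, d4, d7, d8, d9} = {d3, d4, d7, d8, d9}
… ∩ ⟦green⟧ = {d3, d4, d7, d8, d9} ∩ {d1, d2, d4, d7} = {d4, d7}
So ⟦green driver that trusted d6⟧ = {d4, d7}.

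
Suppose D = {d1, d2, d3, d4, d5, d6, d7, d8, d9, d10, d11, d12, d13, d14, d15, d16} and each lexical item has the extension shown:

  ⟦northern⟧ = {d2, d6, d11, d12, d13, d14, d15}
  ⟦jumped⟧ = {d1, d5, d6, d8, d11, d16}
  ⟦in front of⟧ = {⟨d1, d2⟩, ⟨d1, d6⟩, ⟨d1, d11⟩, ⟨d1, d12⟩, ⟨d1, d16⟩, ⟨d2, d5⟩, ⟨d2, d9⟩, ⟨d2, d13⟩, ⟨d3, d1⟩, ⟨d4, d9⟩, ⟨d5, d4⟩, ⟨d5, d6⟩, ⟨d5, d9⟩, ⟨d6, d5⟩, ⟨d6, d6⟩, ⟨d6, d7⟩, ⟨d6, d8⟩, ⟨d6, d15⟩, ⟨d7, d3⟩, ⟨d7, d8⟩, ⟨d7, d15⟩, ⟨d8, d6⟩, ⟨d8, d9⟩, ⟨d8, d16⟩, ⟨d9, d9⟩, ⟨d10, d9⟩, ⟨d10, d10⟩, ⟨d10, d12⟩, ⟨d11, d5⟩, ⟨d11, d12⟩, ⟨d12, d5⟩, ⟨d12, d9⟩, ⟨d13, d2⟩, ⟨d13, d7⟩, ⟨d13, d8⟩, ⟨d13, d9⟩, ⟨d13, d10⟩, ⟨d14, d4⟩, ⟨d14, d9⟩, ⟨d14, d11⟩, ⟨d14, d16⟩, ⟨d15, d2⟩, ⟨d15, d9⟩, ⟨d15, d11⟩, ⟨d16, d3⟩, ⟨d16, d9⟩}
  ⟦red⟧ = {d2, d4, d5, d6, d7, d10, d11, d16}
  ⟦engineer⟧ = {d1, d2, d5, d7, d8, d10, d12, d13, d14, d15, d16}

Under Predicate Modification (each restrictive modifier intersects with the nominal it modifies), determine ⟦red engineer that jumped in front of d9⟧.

{d5, d16}

⟦that jumped⟧ = ⟦jumped⟧ = {d1, d5, d6, d8, d11, d16}
⟦in front of d9⟧ = {x : ⟨x, d9⟩ ∈ ⟦in front of⟧} = {d2, d4, d5, d8, d9, d10, d12, d13, d14, d15, d16}
⟦engineer⟧ = {d1, d2, d5, d7, d8, d10, d12, d13, d14, d15, d16}
… ∩ ⟦that jumped⟧ = {d1, d2, d5, d7, d8, d10, d12, d13, d14, d15, d16} ∩ {d1, d5, d6, d8, d11, d16} = {d1, d5, d8, d16}
… ∩ ⟦in front of d9⟧ = {d1, d5, d8, d16} ∩ {d2, d4, d5, d8, d9, d10, d12, d13, d14, d15, d16} = {d5, d8, d16}
… ∩ ⟦red⟧ = {d5, d8, d16} ∩ {d2, d4, d5, d6, d7, d10, d11, d16} = {d5, d16}
So ⟦red engineer that jumped in front of d9⟧ = {d5, d16}.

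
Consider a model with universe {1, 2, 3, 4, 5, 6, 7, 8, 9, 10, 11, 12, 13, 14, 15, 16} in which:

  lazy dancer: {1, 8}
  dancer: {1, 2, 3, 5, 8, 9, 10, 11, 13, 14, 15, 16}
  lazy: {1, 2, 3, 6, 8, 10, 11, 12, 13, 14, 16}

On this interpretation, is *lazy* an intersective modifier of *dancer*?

⟦lazy⟧ ∩ ⟦dancer⟧ = {1, 2, 3, 6, 8, 10, 11, 12, 13, 14, 16} ∩ {1, 2, 3, 5, 8, 9, 10, 11, 13, 14, 15, 16} = {1, 2, 3, 8, 10, 11, 13, 14, 16}
Observed ⟦lazy dancer⟧ = {1, 8}.
These differ, so the modifier is not intersective in this model.

no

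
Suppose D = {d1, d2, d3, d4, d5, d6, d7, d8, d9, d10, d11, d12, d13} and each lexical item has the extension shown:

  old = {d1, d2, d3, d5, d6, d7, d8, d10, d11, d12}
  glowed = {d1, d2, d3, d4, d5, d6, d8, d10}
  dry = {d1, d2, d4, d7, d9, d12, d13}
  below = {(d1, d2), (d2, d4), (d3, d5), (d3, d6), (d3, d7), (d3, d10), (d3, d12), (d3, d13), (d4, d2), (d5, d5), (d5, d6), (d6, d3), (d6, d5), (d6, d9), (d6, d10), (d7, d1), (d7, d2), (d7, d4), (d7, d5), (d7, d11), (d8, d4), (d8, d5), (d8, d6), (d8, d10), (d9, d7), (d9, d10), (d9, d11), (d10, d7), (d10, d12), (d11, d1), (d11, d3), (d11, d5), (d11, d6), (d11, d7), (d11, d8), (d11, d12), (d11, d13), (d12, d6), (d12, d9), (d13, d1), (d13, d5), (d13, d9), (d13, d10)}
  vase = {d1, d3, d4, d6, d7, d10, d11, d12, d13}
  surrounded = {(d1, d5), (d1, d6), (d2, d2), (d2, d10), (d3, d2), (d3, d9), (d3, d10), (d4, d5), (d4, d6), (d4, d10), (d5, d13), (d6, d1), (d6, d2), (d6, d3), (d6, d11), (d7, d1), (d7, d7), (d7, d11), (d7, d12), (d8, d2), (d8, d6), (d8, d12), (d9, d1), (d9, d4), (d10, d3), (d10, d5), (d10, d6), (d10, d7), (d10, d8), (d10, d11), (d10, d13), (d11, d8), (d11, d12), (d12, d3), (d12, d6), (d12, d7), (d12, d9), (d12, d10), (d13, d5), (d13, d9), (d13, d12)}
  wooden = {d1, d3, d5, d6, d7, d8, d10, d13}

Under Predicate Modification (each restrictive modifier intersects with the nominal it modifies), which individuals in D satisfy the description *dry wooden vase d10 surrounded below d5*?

⟦d10 surrounded⟧ = {x : ⟨d10, x⟩ ∈ ⟦surrounded⟧} = {d3, d5, d6, d7, d8, d11, d13}
⟦below d5⟧ = {x : ⟨x, d5⟩ ∈ ⟦below⟧} = {d3, d5, d6, d7, d8, d11, d13}
⟦vase⟧ = {d1, d3, d4, d6, d7, d10, d11, d12, d13}
… ∩ ⟦d10 surrounded⟧ = {d1, d3, d4, d6, d7, d10, d11, d12, d13} ∩ {d3, d5, d6, d7, d8, d11, d13} = {d3, d6, d7, d11, d13}
… ∩ ⟦below d5⟧ = {d3, d6, d7, d11, d13} ∩ {d3, d5, d6, d7, d8, d11, d13} = {d3, d6, d7, d11, d13}
… ∩ ⟦dry⟧ = {d3, d6, d7, d11, d13} ∩ {d1, d2, d4, d7, d9, d12, d13} = {d7, d13}
… ∩ ⟦wooden⟧ = {d7, d13} ∩ {d1, d3, d5, d6, d7, d8, d10, d13} = {d7, d13}
So ⟦dry wooden vase d10 surrounded below d5⟧ = {d7, d13}.

{d7, d13}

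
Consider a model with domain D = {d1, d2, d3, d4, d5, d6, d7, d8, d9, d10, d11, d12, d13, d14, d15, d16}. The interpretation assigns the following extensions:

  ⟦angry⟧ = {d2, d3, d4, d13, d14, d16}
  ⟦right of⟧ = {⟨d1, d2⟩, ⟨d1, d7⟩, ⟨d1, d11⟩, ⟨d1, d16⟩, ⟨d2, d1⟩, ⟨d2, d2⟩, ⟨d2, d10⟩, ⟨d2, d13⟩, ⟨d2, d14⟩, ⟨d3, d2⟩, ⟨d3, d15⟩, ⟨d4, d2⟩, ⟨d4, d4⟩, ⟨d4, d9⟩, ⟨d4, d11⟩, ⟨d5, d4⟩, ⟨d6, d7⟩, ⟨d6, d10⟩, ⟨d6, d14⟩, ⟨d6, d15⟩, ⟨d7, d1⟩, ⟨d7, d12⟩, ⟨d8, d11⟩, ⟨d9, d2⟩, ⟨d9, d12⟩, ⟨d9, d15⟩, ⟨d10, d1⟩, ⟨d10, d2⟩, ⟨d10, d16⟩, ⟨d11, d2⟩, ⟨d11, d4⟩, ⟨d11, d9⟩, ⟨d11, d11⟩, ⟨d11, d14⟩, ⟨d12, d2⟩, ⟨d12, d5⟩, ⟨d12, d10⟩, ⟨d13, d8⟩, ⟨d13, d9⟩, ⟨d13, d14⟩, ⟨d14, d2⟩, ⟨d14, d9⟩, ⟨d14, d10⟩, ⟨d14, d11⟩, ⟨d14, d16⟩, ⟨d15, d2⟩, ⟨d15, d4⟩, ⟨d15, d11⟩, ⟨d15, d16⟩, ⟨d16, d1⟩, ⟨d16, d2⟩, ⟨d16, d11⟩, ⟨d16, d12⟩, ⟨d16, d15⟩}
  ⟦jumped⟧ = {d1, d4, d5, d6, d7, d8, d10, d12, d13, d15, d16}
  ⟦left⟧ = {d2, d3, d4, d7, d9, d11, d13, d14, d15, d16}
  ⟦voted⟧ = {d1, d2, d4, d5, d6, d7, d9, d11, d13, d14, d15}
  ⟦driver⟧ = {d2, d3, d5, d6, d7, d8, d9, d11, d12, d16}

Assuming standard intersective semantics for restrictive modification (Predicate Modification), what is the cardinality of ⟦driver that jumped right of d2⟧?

2

⟦that jumped⟧ = ⟦jumped⟧ = {d1, d4, d5, d6, d7, d8, d10, d12, d13, d15, d16}
⟦right of d2⟧ = {x : ⟨x, d2⟩ ∈ ⟦right of⟧} = {d1, d2, d3, d4, d9, d10, d11, d12, d14, d15, d16}
⟦driver⟧ = {d2, d3, d5, d6, d7, d8, d9, d11, d12, d16}
… ∩ ⟦that jumped⟧ = {d2, d3, d5, d6, d7, d8, d9, d11, d12, d16} ∩ {d1, d4, d5, d6, d7, d8, d10, d12, d13, d15, d16} = {d5, d6, d7, d8, d12, d16}
… ∩ ⟦right of d2⟧ = {d5, d6, d7, d8, d12, d16} ∩ {d1, d2, d3, d4, d9, d10, d11, d12, d14, d15, d16} = {d12, d16}
⟦driver that jumped right of d2⟧ = {d12, d16}, so the cardinality is 2.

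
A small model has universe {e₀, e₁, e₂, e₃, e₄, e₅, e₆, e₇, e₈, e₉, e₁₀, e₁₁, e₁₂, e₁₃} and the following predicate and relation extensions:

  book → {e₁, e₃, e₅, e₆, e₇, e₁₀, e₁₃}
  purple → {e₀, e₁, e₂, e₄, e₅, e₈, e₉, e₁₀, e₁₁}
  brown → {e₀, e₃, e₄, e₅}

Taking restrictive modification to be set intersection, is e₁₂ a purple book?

⟦book⟧ = {e₁, e₃, e₅, e₆, e₇, e₁₀, e₁₃}
… ∩ ⟦purple⟧ = {e₁, e₃, e₅, e₆, e₇, e₁₀, e₁₃} ∩ {e₀, e₁, e₂, e₄, e₅, e₈, e₉, e₁₀, e₁₁} = {e₁, e₅, e₁₀}
⟦purple book⟧ = {e₁, e₅, e₁₀}; e₁₂ ∉ this set.

no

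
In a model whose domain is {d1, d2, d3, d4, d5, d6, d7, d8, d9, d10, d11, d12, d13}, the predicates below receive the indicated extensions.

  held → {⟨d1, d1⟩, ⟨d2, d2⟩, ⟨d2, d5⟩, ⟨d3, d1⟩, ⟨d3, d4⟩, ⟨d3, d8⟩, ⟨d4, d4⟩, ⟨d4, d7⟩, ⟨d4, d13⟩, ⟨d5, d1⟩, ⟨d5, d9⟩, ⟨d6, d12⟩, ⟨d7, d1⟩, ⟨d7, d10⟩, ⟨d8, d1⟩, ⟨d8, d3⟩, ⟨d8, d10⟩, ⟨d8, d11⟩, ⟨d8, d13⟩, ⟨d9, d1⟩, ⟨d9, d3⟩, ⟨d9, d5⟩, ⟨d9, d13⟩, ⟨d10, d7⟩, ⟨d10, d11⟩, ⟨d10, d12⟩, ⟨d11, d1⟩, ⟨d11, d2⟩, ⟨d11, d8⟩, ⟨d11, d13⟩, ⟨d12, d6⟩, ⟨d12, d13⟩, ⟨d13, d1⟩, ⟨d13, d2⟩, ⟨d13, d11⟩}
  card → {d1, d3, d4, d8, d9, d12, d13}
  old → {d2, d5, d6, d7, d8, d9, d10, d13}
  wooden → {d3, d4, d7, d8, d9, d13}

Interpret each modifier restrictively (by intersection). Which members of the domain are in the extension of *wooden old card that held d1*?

{d8, d9, d13}

⟦that held d1⟧ = {x : ⟨x, d1⟩ ∈ ⟦held⟧} = {d1, d3, d5, d7, d8, d9, d11, d13}
⟦card⟧ = {d1, d3, d4, d8, d9, d12, d13}
… ∩ ⟦that held d1⟧ = {d1, d3, d4, d8, d9, d12, d13} ∩ {d1, d3, d5, d7, d8, d9, d11, d13} = {d1, d3, d8, d9, d13}
… ∩ ⟦wooden⟧ = {d1, d3, d8, d9, d13} ∩ {d3, d4, d7, d8, d9, d13} = {d3, d8, d9, d13}
… ∩ ⟦old⟧ = {d3, d8, d9, d13} ∩ {d2, d5, d6, d7, d8, d9, d10, d13} = {d8, d9, d13}
So ⟦wooden old card that held d1⟧ = {d8, d9, d13}.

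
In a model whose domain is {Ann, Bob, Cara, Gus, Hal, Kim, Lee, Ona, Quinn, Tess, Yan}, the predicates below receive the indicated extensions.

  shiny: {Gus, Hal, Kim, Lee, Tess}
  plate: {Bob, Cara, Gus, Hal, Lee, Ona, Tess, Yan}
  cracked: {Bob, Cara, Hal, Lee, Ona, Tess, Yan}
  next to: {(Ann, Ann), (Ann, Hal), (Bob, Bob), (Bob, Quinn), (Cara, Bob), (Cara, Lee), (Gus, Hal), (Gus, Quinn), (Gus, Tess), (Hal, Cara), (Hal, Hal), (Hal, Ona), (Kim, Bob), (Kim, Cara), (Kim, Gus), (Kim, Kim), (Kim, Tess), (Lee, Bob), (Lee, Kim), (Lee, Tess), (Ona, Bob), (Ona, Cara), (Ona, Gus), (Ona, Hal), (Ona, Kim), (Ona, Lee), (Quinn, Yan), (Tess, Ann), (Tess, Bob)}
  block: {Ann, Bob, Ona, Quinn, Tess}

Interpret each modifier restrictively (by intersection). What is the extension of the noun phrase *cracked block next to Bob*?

⟦next to Bob⟧ = {x : ⟨x, Bob⟩ ∈ ⟦next to⟧} = {Bob, Cara, Kim, Lee, Ona, Tess}
⟦block⟧ = {Ann, Bob, Ona, Quinn, Tess}
… ∩ ⟦next to Bob⟧ = {Ann, Bob, Ona, Quinn, Tess} ∩ {Bob, Cara, Kim, Lee, Ona, Tess} = {Bob, Ona, Tess}
… ∩ ⟦cracked⟧ = {Bob, Ona, Tess} ∩ {Bob, Cara, Hal, Lee, Ona, Tess, Yan} = {Bob, Ona, Tess}
So ⟦cracked block next to Bob⟧ = {Bob, Ona, Tess}.

{Bob, Ona, Tess}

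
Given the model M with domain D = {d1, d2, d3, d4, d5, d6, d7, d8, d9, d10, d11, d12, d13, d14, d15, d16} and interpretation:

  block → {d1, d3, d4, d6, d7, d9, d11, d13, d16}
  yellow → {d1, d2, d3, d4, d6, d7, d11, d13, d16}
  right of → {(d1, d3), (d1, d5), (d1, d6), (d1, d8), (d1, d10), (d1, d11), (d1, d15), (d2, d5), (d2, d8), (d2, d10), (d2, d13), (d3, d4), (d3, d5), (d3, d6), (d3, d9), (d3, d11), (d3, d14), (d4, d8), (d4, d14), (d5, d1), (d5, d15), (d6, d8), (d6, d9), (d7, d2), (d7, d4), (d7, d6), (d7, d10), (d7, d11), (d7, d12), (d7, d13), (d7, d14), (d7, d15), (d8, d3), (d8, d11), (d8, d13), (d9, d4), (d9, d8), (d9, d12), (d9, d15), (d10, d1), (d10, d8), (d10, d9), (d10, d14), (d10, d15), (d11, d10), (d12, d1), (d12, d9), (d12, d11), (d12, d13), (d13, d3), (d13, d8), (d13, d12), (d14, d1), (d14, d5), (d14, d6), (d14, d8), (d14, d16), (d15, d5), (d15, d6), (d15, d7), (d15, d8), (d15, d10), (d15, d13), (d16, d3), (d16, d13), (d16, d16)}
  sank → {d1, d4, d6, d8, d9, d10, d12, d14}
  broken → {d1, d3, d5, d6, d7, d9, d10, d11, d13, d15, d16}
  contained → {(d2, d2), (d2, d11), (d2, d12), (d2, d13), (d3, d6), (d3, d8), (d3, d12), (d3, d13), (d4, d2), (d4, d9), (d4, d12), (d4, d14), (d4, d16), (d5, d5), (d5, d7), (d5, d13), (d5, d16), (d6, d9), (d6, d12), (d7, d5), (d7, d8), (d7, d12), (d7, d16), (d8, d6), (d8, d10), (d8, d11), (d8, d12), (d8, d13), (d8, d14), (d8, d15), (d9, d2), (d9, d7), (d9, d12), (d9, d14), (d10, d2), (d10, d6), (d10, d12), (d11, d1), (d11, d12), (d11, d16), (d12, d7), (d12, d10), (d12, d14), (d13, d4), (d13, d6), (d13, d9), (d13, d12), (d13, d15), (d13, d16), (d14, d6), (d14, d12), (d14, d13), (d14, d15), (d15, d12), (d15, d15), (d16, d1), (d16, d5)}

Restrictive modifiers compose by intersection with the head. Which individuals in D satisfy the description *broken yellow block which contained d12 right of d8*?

{d6, d13}

⟦which contained d12⟧ = {x : ⟨x, d12⟩ ∈ ⟦contained⟧} = {d2, d3, d4, d6, d7, d8, d9, d10, d11, d13, d14, d15}
⟦right of d8⟧ = {x : ⟨x, d8⟩ ∈ ⟦right of⟧} = {d1, d2, d4, d6, d9, d10, d13, d14, d15}
⟦block⟧ = {d1, d3, d4, d6, d7, d9, d11, d13, d16}
… ∩ ⟦which contained d12⟧ = {d1, d3, d4, d6, d7, d9, d11, d13, d16} ∩ {d2, d3, d4, d6, d7, d8, d9, d10, d11, d13, d14, d15} = {d3, d4, d6, d7, d9, d11, d13}
… ∩ ⟦right of d8⟧ = {d3, d4, d6, d7, d9, d11, d13} ∩ {d1, d2, d4, d6, d9, d10, d13, d14, d15} = {d4, d6, d9, d13}
… ∩ ⟦broken⟧ = {d4, d6, d9, d13} ∩ {d1, d3, d5, d6, d7, d9, d10, d11, d13, d15, d16} = {d6, d9, d13}
… ∩ ⟦yellow⟧ = {d6, d9, d13} ∩ {d1, d2, d3, d4, d6, d7, d11, d13, d16} = {d6, d13}
So ⟦broken yellow block which contained d12 right of d8⟧ = {d6, d13}.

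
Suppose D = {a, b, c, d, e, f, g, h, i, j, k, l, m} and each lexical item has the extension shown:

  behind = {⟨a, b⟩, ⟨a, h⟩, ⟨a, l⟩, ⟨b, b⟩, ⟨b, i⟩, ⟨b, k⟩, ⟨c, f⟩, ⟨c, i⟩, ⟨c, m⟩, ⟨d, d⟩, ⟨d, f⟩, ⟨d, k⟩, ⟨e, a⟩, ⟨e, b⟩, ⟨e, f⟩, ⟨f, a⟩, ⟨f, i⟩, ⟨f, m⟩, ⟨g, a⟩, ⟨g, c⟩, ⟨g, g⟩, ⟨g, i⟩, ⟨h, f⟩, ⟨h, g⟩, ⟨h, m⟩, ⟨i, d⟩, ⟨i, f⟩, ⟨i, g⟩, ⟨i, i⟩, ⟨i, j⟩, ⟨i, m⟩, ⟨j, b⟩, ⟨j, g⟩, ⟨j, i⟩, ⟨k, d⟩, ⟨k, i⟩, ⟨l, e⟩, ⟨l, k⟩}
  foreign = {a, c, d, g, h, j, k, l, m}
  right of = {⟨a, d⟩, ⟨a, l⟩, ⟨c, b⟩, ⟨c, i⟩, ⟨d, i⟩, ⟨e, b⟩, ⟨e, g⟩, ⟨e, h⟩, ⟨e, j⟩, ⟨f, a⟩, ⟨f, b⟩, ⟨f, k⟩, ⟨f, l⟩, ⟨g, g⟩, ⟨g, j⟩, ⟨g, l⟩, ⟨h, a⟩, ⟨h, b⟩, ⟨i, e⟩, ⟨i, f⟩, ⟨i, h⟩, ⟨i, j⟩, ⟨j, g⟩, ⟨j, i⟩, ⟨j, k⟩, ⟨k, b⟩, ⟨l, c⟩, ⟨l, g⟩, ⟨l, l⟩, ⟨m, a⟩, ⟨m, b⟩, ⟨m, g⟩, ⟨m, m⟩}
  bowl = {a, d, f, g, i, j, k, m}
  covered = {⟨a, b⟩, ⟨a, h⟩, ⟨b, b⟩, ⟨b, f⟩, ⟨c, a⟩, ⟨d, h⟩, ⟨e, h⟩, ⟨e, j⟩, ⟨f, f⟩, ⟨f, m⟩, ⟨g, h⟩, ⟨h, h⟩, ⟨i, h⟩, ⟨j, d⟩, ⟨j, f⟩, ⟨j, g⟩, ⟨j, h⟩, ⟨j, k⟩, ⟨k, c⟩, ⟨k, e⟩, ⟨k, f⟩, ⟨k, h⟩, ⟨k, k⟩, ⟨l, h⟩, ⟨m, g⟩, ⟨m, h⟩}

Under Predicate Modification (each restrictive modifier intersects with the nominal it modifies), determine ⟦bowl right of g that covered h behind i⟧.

⟦right of g⟧ = {x : ⟨x, g⟩ ∈ ⟦right of⟧} = {e, g, j, l, m}
⟦that covered h⟧ = {x : ⟨x, h⟩ ∈ ⟦covered⟧} = {a, d, e, g, h, i, j, k, l, m}
⟦behind i⟧ = {x : ⟨x, i⟩ ∈ ⟦behind⟧} = {b, c, f, g, i, j, k}
⟦bowl⟧ = {a, d, f, g, i, j, k, m}
… ∩ ⟦right of g⟧ = {a, d, f, g, i, j, k, m} ∩ {e, g, j, l, m} = {g, j, m}
… ∩ ⟦that covered h⟧ = {g, j, m} ∩ {a, d, e, g, h, i, j, k, l, m} = {g, j, m}
… ∩ ⟦behind i⟧ = {g, j, m} ∩ {b, c, f, g, i, j, k} = {g, j}
So ⟦bowl right of g that covered h behind i⟧ = {g, j}.

{g, j}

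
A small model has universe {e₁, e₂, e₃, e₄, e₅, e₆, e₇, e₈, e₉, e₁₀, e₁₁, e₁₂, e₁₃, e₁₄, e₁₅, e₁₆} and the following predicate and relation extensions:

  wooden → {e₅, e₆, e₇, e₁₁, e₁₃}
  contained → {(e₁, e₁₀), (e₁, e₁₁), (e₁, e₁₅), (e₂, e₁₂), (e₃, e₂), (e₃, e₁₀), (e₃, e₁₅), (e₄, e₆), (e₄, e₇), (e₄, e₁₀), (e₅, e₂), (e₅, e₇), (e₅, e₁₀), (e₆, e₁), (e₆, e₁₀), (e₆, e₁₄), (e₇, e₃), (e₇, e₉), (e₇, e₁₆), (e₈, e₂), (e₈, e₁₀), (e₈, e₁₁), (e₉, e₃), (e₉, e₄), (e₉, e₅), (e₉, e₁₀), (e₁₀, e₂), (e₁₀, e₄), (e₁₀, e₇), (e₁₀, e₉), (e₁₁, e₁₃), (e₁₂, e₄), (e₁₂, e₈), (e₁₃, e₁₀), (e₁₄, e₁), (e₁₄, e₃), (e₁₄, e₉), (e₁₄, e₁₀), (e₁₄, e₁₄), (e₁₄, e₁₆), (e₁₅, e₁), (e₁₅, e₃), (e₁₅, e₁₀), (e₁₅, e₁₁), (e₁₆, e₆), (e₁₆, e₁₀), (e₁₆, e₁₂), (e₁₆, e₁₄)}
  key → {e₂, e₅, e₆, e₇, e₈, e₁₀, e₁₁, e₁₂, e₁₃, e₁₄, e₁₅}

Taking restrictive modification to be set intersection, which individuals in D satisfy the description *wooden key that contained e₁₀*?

{e₅, e₆, e₁₃}

⟦that contained e₁₀⟧ = {x : ⟨x, e₁₀⟩ ∈ ⟦contained⟧} = {e₁, e₃, e₄, e₅, e₆, e₈, e₉, e₁₃, e₁₄, e₁₅, e₁₆}
⟦key⟧ = {e₂, e₅, e₆, e₇, e₈, e₁₀, e₁₁, e₁₂, e₁₃, e₁₄, e₁₅}
… ∩ ⟦that contained e₁₀⟧ = {e₂, e₅, e₆, e₇, e₈, e₁₀, e₁₁, e₁₂, e₁₃, e₁₄, e₁₅} ∩ {e₁, e₃, e₄, e₅, e₆, e₈, e₉, e₁₃, e₁₄, e₁₅, e₁₆} = {e₅, e₆, e₈, e₁₃, e₁₄, e₁₅}
… ∩ ⟦wooden⟧ = {e₅, e₆, e₈, e₁₃, e₁₄, e₁₅} ∩ {e₅, e₆, e₇, e₁₁, e₁₃} = {e₅, e₆, e₁₃}
So ⟦wooden key that contained e₁₀⟧ = {e₅, e₆, e₁₃}.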